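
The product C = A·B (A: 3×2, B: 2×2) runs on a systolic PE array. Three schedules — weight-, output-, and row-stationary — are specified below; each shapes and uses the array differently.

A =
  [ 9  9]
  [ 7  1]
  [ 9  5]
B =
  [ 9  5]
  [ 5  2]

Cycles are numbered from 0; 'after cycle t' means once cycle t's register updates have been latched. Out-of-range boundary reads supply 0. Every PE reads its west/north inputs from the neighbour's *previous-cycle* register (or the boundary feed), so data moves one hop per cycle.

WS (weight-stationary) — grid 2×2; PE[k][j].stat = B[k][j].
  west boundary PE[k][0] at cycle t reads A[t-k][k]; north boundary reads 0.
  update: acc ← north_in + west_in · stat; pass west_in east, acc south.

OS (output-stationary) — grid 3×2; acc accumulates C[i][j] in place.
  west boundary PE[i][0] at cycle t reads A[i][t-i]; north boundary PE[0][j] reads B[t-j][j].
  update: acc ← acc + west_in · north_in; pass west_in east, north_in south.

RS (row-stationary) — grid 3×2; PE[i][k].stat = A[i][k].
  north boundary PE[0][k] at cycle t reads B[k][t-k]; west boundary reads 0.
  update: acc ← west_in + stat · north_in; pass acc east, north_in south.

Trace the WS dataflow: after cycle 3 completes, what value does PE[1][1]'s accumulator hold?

PE[1][1].acc = 37

Tracing WS — 2×2 array, target PE[1][1]:
  after 0 — PE[0][1] acc=0, pass-E 0, pass-S 0
  after 0 — PE[1][0] acc=0, pass-E 0, pass-S 0
  after 0 — PE[1][1] acc=0, pass-E 0, pass-S 0
  after 1 — PE[0][1] acc=45, pass-E 9, pass-S 45
  after 1 — PE[1][0] acc=126, pass-E 9, pass-S 126
  after 1 — PE[1][1] acc=0, pass-E 0, pass-S 0
  after 2 — PE[0][1] acc=35, pass-E 7, pass-S 35
  after 2 — PE[1][0] acc=68, pass-E 1, pass-S 68
  after 2 — PE[1][1] acc=63, pass-E 9, pass-S 63
  after 3 — PE[0][1] acc=45, pass-E 9, pass-S 45
  after 3 — PE[1][0] acc=106, pass-E 5, pass-S 106
  after 3 — PE[1][1] acc=37, pass-E 1, pass-S 37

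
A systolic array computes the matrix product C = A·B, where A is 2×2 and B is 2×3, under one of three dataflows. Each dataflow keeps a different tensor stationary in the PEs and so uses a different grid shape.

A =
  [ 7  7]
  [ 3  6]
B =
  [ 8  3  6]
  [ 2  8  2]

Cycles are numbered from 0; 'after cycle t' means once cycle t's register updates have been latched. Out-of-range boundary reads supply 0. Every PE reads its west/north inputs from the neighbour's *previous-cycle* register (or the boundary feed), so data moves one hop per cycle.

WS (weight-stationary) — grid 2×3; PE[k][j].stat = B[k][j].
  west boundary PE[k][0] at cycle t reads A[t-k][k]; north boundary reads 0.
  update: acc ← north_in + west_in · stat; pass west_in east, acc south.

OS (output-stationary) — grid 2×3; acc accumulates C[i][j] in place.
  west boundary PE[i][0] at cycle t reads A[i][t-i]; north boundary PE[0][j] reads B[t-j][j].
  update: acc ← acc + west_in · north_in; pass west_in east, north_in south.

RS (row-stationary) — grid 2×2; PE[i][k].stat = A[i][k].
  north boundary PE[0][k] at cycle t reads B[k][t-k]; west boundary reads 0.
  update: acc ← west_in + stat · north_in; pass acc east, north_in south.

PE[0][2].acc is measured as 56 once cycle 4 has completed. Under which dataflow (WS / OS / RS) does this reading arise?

dataflow = OS

WS [2×3] PE[0][2] across cycles:
  c0 r0c2: 0 / 0 / 0
  c1 r0c2: 0 / 0 / 0
  c2 r0c2: 42 / 7 / 42
  c3 r0c2: 18 / 3 / 18
  c4 r0c2: 0 / 0 / 0
OS [2×3] PE[0][2] across cycles:
  c0 r0c2: 0 / 0 / 0
  c1 r0c2: 0 / 0 / 0
  c2 r0c2: 42 / 7 / 6
  c3 r0c2: 56 / 7 / 2
  c4 r0c2: 56 / 0 / 0
— RS: 2×2 array has no PE[0][2].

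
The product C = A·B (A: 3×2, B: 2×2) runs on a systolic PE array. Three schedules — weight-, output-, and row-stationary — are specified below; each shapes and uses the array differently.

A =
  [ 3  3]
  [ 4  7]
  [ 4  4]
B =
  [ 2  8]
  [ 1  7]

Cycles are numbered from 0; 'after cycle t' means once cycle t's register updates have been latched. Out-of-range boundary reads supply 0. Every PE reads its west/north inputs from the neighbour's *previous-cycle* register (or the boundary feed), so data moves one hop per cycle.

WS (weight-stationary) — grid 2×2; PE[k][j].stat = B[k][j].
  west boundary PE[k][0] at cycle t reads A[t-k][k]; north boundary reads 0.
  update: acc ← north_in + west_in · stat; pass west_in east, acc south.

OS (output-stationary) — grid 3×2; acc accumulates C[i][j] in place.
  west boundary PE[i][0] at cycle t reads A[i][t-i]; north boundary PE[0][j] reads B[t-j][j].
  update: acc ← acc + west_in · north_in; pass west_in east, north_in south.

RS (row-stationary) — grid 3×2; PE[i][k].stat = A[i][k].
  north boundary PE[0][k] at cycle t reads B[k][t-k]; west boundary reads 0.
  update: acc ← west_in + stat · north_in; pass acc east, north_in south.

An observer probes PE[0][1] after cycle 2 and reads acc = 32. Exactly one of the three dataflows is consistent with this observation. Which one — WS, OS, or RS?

dataflow = WS

Under WS (2×2), PE[0][1]:
  after 0 — PE[0][1] acc=0, pass-E 0, pass-S 0
  after 1 — PE[0][1] acc=24, pass-E 3, pass-S 24
  after 2 — PE[0][1] acc=32, pass-E 4, pass-S 32
Under OS (3×2), PE[0][1]:
  after 0 — PE[0][1] acc=0, pass-E 0, pass-S 0
  after 1 — PE[0][1] acc=24, pass-E 3, pass-S 8
  after 2 — PE[0][1] acc=45, pass-E 3, pass-S 7
Under RS (3×2), PE[0][1]:
  after 0 — PE[0][1] acc=0, pass-E 0, pass-S 0
  after 1 — PE[0][1] acc=9, pass-E 9, pass-S 1
  after 2 — PE[0][1] acc=45, pass-E 45, pass-S 7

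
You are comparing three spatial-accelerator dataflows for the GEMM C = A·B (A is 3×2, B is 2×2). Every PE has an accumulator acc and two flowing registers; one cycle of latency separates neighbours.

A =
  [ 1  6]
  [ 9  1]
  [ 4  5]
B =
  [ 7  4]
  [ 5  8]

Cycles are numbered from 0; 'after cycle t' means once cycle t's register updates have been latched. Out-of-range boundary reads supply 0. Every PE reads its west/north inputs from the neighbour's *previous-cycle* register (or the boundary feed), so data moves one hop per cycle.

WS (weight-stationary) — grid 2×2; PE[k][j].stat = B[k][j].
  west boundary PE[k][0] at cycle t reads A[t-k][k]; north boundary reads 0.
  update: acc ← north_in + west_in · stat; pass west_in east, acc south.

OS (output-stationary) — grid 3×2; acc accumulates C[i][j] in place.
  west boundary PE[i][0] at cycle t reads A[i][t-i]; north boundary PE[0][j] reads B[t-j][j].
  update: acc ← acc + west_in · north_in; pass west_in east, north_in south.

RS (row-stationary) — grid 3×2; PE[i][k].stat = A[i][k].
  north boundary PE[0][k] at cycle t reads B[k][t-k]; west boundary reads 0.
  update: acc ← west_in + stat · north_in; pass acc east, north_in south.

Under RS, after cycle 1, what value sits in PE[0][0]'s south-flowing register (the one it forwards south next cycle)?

register = 4

RS on a 3×2 grid — tracing PE[0][0] and its feeders:
  0: (0,0).acc=7  regs=<7,7>
  1: (0,0).acc=4  regs=<4,4>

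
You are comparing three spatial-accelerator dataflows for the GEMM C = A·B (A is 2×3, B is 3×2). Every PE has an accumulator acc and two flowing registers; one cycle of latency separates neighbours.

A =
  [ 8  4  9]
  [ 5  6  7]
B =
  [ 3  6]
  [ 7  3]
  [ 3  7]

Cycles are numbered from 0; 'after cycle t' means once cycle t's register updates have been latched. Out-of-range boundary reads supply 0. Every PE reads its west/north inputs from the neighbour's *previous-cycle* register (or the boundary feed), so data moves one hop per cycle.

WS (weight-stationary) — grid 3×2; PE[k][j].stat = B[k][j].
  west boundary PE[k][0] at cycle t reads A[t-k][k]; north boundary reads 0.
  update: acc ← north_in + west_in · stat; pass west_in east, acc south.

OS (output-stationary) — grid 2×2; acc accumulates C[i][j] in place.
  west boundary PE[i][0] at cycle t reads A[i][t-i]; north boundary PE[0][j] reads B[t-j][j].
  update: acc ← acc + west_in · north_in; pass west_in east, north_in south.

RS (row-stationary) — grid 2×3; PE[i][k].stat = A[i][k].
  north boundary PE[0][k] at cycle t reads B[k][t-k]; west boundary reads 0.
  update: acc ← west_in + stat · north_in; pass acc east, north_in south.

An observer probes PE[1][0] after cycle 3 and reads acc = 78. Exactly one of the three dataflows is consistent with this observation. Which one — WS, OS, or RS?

Under WS (3×2), PE[1][0]:
  after 0 — PE[1][0] acc=0, pass-E 0, pass-S 0
  after 1 — PE[1][0] acc=52, pass-E 4, pass-S 52
  after 2 — PE[1][0] acc=57, pass-E 6, pass-S 57
  after 3 — PE[1][0] acc=0, pass-E 0, pass-S 0
Under OS (2×2), PE[1][0]:
  after 0 — PE[1][0] acc=0, pass-E 0, pass-S 0
  after 1 — PE[1][0] acc=15, pass-E 5, pass-S 3
  after 2 — PE[1][0] acc=57, pass-E 6, pass-S 7
  after 3 — PE[1][0] acc=78, pass-E 7, pass-S 3
Under RS (2×3), PE[1][0]:
  after 0 — PE[1][0] acc=0, pass-E 0, pass-S 0
  after 1 — PE[1][0] acc=15, pass-E 15, pass-S 3
  after 2 — PE[1][0] acc=30, pass-E 30, pass-S 6
  after 3 — PE[1][0] acc=0, pass-E 0, pass-S 0

dataflow = OS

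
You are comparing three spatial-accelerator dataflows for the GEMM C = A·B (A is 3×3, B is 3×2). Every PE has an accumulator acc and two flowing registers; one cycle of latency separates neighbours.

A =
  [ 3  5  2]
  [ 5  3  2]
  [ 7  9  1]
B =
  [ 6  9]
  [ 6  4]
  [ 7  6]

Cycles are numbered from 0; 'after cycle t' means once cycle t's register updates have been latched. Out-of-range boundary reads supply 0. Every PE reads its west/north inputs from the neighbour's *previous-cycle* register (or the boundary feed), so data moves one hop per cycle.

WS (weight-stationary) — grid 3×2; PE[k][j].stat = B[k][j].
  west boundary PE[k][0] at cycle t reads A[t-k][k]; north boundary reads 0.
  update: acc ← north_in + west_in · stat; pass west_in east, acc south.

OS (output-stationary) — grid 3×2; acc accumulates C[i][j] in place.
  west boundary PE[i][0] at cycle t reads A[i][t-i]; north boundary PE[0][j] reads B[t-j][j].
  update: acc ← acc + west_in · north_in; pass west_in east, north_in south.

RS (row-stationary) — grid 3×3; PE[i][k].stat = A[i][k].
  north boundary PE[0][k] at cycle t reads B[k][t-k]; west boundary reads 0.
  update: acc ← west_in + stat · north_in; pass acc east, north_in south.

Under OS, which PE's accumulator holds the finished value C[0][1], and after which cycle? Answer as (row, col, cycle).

(row, col, cycle) = (0, 1, 3)

OS: C[0][1] accumulates in PE[0][1]:
  t=0 PE[0][1]: acc=0 h=0 v=0
  t=1 PE[0][1]: acc=27 h=3 v=9
  t=2 PE[0][1]: acc=47 h=5 v=4
  t=3 PE[0][1]: acc=59 h=2 v=6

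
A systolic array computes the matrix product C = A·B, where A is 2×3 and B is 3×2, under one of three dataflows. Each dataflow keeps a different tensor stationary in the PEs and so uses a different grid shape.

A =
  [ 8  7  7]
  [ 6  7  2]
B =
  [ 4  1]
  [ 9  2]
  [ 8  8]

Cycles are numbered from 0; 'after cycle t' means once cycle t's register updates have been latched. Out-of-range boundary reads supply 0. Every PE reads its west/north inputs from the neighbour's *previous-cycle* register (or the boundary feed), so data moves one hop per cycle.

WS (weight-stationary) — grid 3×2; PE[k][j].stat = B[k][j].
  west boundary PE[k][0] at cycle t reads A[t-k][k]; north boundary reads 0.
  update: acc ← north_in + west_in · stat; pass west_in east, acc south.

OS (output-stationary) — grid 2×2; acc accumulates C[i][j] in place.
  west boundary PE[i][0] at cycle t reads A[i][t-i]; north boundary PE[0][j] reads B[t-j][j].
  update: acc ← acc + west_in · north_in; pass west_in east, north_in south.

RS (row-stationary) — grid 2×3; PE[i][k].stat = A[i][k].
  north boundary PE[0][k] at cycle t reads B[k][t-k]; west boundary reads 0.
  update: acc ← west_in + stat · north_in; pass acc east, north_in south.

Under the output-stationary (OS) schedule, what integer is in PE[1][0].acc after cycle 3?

OS (2×2). Following PE[1][0] plus its west/north inputs:
  [0] (0,0) acc=32 (h:8 v:4)
  [0] (1,0) acc=0 (h:0 v:0)
  [1] (0,0) acc=95 (h:7 v:9)
  [1] (1,0) acc=24 (h:6 v:4)
  [2] (0,0) acc=151 (h:7 v:8)
  [2] (1,0) acc=87 (h:7 v:9)
  [3] (0,0) acc=151 (h:0 v:0)
  [3] (1,0) acc=103 (h:2 v:8)

PE[1][0].acc = 103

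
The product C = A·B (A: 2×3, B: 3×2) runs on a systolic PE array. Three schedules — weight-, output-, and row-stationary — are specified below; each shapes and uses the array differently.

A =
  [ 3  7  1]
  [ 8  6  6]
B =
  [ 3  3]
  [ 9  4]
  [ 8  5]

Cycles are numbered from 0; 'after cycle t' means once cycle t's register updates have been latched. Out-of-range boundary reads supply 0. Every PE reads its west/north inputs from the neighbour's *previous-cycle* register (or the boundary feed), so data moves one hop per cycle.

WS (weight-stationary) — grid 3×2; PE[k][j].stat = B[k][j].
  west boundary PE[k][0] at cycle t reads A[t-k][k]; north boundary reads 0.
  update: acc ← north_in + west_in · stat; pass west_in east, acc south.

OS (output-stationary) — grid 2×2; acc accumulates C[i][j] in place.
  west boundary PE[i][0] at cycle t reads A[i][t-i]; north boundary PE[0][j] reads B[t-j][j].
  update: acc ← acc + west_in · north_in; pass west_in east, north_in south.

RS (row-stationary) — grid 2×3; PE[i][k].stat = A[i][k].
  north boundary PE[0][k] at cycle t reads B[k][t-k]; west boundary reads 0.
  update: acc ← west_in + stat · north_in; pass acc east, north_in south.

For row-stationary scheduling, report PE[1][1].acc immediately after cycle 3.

PE[1][1].acc = 48

RS (2×3). Following PE[1][1] plus its west/north inputs:
  step 0 · PE0,1: acc=0; fwd→0 fwd↓0
  step 0 · PE1,0: acc=0; fwd→0 fwd↓0
  step 0 · PE1,1: acc=0; fwd→0 fwd↓0
  step 1 · PE0,1: acc=72; fwd→72 fwd↓9
  step 1 · PE1,0: acc=24; fwd→24 fwd↓3
  step 1 · PE1,1: acc=0; fwd→0 fwd↓0
  step 2 · PE0,1: acc=37; fwd→37 fwd↓4
  step 2 · PE1,0: acc=24; fwd→24 fwd↓3
  step 2 · PE1,1: acc=78; fwd→78 fwd↓9
  step 3 · PE0,1: acc=0; fwd→0 fwd↓0
  step 3 · PE1,0: acc=0; fwd→0 fwd↓0
  step 3 · PE1,1: acc=48; fwd→48 fwd↓4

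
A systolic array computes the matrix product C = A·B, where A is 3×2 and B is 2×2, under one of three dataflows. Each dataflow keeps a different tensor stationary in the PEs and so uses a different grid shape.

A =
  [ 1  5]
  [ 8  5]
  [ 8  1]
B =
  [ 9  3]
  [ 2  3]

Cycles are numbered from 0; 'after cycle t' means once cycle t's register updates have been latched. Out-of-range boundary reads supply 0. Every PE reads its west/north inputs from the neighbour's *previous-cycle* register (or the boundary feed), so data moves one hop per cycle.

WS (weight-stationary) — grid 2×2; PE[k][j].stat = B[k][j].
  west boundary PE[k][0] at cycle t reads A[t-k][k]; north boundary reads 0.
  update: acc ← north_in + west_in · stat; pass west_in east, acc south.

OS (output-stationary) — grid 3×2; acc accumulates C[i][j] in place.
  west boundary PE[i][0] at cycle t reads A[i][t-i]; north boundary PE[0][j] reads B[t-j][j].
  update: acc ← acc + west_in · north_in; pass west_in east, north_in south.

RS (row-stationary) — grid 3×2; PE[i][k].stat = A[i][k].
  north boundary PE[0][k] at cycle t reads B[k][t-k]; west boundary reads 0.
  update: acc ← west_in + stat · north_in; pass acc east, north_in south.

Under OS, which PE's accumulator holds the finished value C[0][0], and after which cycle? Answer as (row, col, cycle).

(row, col, cycle) = (0, 0, 1)

OS — PE[0][0] is where C[0][0] collects:
  [0] (0,0) acc=9 (h:1 v:9)
  [1] (0,0) acc=19 (h:5 v:2)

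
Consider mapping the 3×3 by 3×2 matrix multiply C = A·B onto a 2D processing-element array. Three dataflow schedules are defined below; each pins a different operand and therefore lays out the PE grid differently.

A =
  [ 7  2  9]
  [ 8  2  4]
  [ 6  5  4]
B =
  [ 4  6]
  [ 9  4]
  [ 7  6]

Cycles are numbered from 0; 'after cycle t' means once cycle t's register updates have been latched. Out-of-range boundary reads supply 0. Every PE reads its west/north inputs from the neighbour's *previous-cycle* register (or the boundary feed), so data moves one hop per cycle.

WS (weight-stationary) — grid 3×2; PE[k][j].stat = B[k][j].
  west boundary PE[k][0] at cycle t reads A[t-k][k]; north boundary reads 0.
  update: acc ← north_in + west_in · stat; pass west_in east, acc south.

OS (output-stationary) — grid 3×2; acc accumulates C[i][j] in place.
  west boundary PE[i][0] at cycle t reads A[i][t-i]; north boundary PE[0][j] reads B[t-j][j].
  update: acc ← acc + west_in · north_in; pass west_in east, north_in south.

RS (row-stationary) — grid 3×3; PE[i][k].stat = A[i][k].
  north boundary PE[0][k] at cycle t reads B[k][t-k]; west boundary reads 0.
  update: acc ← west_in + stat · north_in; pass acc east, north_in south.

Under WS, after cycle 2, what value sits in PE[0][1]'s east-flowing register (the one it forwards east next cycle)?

Tracing WS — 3×2 array, target PE[0][1]:
  c0 r0c0: 28 / 7 / 28
  c0 r0c1: 0 / 0 / 0
  c1 r0c0: 32 / 8 / 32
  c1 r0c1: 42 / 7 / 42
  c2 r0c0: 24 / 6 / 24
  c2 r0c1: 48 / 8 / 48

register = 8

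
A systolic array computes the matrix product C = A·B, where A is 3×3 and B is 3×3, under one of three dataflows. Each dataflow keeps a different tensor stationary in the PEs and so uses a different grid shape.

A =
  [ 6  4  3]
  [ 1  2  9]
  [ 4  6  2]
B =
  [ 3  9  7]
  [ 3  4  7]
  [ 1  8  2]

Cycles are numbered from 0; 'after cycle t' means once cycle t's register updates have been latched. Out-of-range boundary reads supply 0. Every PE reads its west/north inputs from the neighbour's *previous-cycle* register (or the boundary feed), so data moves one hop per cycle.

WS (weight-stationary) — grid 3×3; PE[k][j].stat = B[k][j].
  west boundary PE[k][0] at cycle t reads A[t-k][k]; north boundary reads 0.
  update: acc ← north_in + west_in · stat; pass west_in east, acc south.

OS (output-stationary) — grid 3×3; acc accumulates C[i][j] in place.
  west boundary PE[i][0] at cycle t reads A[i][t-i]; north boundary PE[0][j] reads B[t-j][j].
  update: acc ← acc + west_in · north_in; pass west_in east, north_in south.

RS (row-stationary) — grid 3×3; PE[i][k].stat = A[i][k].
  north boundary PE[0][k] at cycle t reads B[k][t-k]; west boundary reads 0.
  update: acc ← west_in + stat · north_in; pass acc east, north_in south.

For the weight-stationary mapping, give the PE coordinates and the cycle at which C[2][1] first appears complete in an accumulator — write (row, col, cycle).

Under WS, C[2][1] lands at PE[2][1]:
  @0  [2,1]  acc 0  |  →0  ↓0
  @1  [2,1]  acc 0  |  →0  ↓0
  @2  [2,1]  acc 0  |  →0  ↓0
  @3  [2,1]  acc 94  |  →3  ↓94
  @4  [2,1]  acc 89  |  →9  ↓89
  @5  [2,1]  acc 76  |  →2  ↓76

(row, col, cycle) = (2, 1, 5)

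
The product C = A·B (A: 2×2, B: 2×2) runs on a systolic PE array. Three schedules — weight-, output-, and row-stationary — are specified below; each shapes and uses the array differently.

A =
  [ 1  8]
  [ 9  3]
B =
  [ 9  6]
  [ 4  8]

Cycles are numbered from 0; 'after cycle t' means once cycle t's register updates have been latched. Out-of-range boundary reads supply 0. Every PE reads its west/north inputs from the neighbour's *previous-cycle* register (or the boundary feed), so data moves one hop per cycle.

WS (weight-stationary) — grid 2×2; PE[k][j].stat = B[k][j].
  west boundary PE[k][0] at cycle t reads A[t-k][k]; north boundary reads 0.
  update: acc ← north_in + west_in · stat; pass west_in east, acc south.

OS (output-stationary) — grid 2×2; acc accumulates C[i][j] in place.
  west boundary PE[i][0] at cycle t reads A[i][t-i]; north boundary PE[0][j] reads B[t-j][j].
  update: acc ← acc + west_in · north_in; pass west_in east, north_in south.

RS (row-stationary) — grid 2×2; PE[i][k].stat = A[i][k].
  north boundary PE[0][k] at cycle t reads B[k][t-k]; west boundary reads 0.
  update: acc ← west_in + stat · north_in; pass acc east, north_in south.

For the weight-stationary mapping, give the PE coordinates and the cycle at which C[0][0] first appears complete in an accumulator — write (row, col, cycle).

(row, col, cycle) = (1, 0, 1)

WS: C[0][0] accumulates in PE[1][0]:
  t=0 PE[1][0]: acc=0 h=0 v=0
  t=1 PE[1][0]: acc=41 h=8 v=41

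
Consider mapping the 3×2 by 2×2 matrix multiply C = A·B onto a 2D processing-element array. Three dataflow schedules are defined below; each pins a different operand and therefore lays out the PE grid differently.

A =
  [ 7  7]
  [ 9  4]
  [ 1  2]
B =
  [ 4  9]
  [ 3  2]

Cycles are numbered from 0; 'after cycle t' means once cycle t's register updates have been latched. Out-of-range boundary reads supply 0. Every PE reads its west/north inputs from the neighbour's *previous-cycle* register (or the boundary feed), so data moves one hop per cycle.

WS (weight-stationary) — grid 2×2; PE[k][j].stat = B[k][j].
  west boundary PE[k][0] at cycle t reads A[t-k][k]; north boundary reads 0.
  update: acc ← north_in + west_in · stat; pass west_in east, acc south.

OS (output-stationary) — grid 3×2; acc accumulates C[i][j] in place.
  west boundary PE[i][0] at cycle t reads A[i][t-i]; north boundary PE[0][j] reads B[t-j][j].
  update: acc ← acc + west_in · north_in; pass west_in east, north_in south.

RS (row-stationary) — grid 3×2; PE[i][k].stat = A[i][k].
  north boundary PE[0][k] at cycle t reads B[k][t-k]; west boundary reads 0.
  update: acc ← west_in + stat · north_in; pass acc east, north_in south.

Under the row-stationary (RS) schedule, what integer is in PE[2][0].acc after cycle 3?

PE[2][0].acc = 9

Tracing RS — 3×2 array, target PE[2][0]:
  @0  [1,0]  acc 0  |  →0  ↓0
  @0  [2,0]  acc 0  |  →0  ↓0
  @1  [1,0]  acc 36  |  →36  ↓4
  @1  [2,0]  acc 0  |  →0  ↓0
  @2  [1,0]  acc 81  |  →81  ↓9
  @2  [2,0]  acc 4  |  →4  ↓4
  @3  [1,0]  acc 0  |  →0  ↓0
  @3  [2,0]  acc 9  |  →9  ↓9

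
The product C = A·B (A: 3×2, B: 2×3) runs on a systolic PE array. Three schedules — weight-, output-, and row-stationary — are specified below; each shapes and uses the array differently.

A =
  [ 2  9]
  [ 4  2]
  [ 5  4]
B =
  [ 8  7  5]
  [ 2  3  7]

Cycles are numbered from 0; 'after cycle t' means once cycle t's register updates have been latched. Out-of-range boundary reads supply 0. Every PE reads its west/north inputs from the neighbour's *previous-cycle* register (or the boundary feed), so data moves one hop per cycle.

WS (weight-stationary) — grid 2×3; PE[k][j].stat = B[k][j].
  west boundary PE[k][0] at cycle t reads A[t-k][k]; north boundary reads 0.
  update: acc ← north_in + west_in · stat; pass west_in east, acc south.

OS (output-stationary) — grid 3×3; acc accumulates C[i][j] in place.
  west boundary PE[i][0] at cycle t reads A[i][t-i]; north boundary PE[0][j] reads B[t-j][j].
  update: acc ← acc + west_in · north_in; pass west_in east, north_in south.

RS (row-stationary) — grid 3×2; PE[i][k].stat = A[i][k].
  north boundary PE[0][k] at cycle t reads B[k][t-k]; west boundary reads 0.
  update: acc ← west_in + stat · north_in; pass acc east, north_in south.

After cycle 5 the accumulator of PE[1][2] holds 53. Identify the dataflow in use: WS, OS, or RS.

dataflow = WS

WS [2×3] PE[1][2] across cycles:
  step 0 · PE1,2: acc=0; fwd→0 fwd↓0
  step 1 · PE1,2: acc=0; fwd→0 fwd↓0
  step 2 · PE1,2: acc=0; fwd→0 fwd↓0
  step 3 · PE1,2: acc=73; fwd→9 fwd↓73
  step 4 · PE1,2: acc=34; fwd→2 fwd↓34
  step 5 · PE1,2: acc=53; fwd→4 fwd↓53
OS [3×3] PE[1][2] across cycles:
  step 0 · PE1,2: acc=0; fwd→0 fwd↓0
  step 1 · PE1,2: acc=0; fwd→0 fwd↓0
  step 2 · PE1,2: acc=0; fwd→0 fwd↓0
  step 3 · PE1,2: acc=20; fwd→4 fwd↓5
  step 4 · PE1,2: acc=34; fwd→2 fwd↓7
  step 5 · PE1,2: acc=34; fwd→0 fwd↓0
RS (3×2): PE[1][2] does not exist.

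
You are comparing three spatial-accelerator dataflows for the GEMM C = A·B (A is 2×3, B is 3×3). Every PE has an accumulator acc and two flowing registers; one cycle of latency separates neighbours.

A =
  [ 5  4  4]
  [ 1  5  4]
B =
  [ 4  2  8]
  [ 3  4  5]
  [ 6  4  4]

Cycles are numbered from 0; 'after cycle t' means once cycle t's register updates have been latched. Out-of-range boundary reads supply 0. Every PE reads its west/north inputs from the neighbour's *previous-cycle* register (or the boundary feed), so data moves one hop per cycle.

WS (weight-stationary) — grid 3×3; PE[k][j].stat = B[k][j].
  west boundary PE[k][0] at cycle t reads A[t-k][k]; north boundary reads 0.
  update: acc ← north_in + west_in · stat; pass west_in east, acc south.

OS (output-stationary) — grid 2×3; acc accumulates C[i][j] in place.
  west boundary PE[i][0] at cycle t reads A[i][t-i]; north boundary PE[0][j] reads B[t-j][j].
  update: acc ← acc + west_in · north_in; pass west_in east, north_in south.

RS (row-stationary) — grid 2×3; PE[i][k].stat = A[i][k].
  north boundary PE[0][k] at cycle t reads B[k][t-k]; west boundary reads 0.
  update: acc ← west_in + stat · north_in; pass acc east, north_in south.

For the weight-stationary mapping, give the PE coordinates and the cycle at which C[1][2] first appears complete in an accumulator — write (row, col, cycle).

(row, col, cycle) = (2, 2, 5)

WS: C[1][2] accumulates in PE[2][2]:
  @0  [2,2]  acc 0  |  →0  ↓0
  @1  [2,2]  acc 0  |  →0  ↓0
  @2  [2,2]  acc 0  |  →0  ↓0
  @3  [2,2]  acc 0  |  →0  ↓0
  @4  [2,2]  acc 76  |  →4  ↓76
  @5  [2,2]  acc 49  |  →4  ↓49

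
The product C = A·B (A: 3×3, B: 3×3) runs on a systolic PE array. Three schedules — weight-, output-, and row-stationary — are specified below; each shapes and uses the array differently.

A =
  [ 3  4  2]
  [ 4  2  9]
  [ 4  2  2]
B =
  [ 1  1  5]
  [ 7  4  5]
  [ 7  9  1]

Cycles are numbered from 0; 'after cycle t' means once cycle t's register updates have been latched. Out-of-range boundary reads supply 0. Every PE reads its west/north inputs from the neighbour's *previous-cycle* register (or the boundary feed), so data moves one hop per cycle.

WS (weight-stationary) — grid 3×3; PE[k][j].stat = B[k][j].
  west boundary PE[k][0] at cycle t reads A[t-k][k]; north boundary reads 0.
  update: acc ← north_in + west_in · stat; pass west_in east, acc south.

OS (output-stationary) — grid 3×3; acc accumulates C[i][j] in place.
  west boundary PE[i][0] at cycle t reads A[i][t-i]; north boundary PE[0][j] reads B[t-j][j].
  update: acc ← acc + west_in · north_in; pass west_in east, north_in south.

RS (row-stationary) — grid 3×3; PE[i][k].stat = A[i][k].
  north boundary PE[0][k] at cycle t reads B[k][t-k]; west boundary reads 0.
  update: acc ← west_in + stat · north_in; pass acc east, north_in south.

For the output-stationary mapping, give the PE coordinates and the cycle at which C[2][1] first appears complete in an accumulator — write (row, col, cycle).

OS: C[2][1] accumulates in PE[2][1]:
  @0  [2,1]  acc 0  |  →0  ↓0
  @1  [2,1]  acc 0  |  →0  ↓0
  @2  [2,1]  acc 0  |  →0  ↓0
  @3  [2,1]  acc 4  |  →4  ↓1
  @4  [2,1]  acc 12  |  →2  ↓4
  @5  [2,1]  acc 30  |  →2  ↓9

(row, col, cycle) = (2, 1, 5)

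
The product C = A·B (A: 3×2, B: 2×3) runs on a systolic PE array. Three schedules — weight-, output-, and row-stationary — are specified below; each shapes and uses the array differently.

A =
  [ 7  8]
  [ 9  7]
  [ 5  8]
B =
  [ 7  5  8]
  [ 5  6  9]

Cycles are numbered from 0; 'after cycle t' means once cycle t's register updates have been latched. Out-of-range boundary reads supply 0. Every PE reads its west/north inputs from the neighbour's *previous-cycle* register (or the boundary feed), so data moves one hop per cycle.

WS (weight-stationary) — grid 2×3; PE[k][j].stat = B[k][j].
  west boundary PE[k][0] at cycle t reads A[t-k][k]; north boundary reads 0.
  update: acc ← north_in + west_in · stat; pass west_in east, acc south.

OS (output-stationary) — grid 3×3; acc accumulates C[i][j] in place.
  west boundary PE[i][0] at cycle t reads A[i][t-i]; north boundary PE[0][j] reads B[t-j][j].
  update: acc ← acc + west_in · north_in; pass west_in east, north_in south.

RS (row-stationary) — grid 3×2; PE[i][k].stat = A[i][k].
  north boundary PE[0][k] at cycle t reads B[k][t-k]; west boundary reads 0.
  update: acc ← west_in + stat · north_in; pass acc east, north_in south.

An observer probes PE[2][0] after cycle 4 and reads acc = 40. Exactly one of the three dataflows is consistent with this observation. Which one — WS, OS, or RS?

dataflow = RS

WS (2×3): PE[2][0] does not exist.
— OS: 3×3; PE[2][0] trace:
  cycle 0: PE[2][0] → acc 0, east 0, south 0
  cycle 1: PE[2][0] → acc 0, east 0, south 0
  cycle 2: PE[2][0] → acc 35, east 5, south 7
  cycle 3: PE[2][0] → acc 75, east 8, south 5
  cycle 4: PE[2][0] → acc 75, east 0, south 0
— RS: 3×2; PE[2][0] trace:
  cycle 0: PE[2][0] → acc 0, east 0, south 0
  cycle 1: PE[2][0] → acc 0, east 0, south 0
  cycle 2: PE[2][0] → acc 35, east 35, south 7
  cycle 3: PE[2][0] → acc 25, east 25, south 5
  cycle 4: PE[2][0] → acc 40, east 40, south 8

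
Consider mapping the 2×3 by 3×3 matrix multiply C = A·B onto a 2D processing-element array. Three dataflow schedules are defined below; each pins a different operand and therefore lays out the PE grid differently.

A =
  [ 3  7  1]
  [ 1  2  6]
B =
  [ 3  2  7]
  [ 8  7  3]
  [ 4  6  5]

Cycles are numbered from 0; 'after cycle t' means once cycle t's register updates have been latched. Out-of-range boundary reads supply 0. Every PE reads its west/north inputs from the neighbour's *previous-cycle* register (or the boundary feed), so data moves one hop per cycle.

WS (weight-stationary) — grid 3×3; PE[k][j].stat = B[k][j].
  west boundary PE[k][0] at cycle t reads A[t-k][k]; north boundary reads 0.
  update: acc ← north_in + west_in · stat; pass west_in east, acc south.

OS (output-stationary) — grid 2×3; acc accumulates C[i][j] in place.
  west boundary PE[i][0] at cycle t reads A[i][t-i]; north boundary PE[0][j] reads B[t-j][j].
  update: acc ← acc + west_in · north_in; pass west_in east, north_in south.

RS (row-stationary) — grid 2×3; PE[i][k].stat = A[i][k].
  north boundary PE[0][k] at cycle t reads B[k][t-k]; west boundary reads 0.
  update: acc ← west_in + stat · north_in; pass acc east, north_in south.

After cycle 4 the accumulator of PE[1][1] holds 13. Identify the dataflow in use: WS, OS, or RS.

dataflow = RS

— WS: 3×3; PE[1][1] trace:
  c0 r1c1: 0 / 0 / 0
  c1 r1c1: 0 / 0 / 0
  c2 r1c1: 55 / 7 / 55
  c3 r1c1: 16 / 2 / 16
  c4 r1c1: 0 / 0 / 0
— OS: 2×3; PE[1][1] trace:
  c0 r1c1: 0 / 0 / 0
  c1 r1c1: 0 / 0 / 0
  c2 r1c1: 2 / 1 / 2
  c3 r1c1: 16 / 2 / 7
  c4 r1c1: 52 / 6 / 6
— RS: 2×3; PE[1][1] trace:
  c0 r1c1: 0 / 0 / 0
  c1 r1c1: 0 / 0 / 0
  c2 r1c1: 19 / 19 / 8
  c3 r1c1: 16 / 16 / 7
  c4 r1c1: 13 / 13 / 3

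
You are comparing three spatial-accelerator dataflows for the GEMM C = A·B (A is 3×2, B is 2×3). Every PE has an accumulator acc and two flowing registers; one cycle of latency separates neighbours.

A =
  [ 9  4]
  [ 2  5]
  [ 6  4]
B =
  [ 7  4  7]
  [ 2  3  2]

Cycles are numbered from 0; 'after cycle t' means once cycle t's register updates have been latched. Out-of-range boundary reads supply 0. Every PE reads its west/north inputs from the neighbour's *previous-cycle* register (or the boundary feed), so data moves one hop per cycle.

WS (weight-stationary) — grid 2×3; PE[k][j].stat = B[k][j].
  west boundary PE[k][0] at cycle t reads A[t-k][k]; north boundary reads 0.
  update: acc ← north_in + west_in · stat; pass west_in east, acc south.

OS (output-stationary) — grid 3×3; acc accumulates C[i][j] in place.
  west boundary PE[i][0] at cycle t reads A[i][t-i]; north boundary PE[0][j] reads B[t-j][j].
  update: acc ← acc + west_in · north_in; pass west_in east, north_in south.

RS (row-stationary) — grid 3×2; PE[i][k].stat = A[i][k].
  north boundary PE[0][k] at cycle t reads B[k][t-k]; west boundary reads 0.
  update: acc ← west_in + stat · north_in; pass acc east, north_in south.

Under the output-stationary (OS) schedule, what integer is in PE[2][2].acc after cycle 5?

OS on a 3×3 grid — tracing PE[2][2] and its feeders:
  c0 r1c2: 0 / 0 / 0
  c0 r2c1: 0 / 0 / 0
  c0 r2c2: 0 / 0 / 0
  c1 r1c2: 0 / 0 / 0
  c1 r2c1: 0 / 0 / 0
  c1 r2c2: 0 / 0 / 0
  c2 r1c2: 0 / 0 / 0
  c2 r2c1: 0 / 0 / 0
  c2 r2c2: 0 / 0 / 0
  c3 r1c2: 14 / 2 / 7
  c3 r2c1: 24 / 6 / 4
  c3 r2c2: 0 / 0 / 0
  c4 r1c2: 24 / 5 / 2
  c4 r2c1: 36 / 4 / 3
  c4 r2c2: 42 / 6 / 7
  c5 r1c2: 24 / 0 / 0
  c5 r2c1: 36 / 0 / 0
  c5 r2c2: 50 / 4 / 2

PE[2][2].acc = 50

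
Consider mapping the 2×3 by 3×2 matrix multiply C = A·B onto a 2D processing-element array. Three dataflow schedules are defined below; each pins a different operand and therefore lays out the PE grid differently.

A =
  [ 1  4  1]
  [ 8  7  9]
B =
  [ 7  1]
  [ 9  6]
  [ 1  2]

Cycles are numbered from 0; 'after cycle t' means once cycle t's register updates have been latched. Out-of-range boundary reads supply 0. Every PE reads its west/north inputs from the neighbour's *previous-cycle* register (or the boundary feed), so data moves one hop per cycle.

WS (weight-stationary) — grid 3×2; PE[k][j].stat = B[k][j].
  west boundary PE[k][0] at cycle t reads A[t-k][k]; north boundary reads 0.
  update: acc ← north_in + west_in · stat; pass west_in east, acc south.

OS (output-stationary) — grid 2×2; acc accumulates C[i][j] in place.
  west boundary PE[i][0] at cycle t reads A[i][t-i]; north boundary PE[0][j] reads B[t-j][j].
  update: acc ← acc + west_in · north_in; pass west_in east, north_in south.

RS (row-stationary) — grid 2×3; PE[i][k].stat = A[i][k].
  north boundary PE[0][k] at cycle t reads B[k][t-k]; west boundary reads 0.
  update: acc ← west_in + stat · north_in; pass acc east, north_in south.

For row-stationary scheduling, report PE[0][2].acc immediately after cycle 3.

PE[0][2].acc = 27

RS (2×3). Following PE[0][2] plus its west/north inputs:
  [0] (0,1) acc=0 (h:0 v:0)
  [0] (0,2) acc=0 (h:0 v:0)
  [1] (0,1) acc=43 (h:43 v:9)
  [1] (0,2) acc=0 (h:0 v:0)
  [2] (0,1) acc=25 (h:25 v:6)
  [2] (0,2) acc=44 (h:44 v:1)
  [3] (0,1) acc=0 (h:0 v:0)
  [3] (0,2) acc=27 (h:27 v:2)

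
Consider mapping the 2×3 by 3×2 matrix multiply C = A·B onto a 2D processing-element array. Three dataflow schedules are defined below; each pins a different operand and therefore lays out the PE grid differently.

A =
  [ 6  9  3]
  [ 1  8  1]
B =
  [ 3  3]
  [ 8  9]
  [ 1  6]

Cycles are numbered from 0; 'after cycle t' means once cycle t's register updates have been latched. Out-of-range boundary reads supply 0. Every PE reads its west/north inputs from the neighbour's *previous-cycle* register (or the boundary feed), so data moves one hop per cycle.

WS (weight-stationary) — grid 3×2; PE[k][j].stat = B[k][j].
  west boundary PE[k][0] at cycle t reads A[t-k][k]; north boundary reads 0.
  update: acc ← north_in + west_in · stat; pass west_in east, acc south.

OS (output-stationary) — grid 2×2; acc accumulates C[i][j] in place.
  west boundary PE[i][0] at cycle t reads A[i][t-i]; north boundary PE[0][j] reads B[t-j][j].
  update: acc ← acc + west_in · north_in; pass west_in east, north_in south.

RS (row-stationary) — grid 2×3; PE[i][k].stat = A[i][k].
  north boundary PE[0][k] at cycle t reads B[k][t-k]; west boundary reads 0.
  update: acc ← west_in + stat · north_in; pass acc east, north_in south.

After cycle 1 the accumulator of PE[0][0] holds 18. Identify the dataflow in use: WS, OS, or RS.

dataflow = RS

— WS: 3×2; PE[0][0] trace:
  after 0 — PE[0][0] acc=18, pass-E 6, pass-S 18
  after 1 — PE[0][0] acc=3, pass-E 1, pass-S 3
— OS: 2×2; PE[0][0] trace:
  after 0 — PE[0][0] acc=18, pass-E 6, pass-S 3
  after 1 — PE[0][0] acc=90, pass-E 9, pass-S 8
— RS: 2×3; PE[0][0] trace:
  after 0 — PE[0][0] acc=18, pass-E 18, pass-S 3
  after 1 — PE[0][0] acc=18, pass-E 18, pass-S 3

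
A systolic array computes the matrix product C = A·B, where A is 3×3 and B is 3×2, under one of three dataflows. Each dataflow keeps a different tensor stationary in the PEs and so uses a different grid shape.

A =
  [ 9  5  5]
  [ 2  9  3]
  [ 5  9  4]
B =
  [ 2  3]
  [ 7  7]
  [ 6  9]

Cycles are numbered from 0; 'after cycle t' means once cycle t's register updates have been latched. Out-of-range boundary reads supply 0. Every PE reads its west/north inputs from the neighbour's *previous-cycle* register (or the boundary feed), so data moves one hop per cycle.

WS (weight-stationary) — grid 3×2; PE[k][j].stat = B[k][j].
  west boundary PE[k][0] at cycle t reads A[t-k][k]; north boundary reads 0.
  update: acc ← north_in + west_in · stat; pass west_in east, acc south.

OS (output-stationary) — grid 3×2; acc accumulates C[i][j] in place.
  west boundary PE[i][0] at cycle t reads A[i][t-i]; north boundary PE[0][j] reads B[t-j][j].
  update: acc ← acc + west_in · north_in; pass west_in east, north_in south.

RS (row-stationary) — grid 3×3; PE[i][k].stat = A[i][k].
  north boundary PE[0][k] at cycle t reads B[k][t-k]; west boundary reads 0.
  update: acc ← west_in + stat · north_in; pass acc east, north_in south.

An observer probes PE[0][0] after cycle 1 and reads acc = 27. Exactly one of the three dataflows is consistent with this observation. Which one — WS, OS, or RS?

WS (3×2 grid), PE[0][0]:
  0: (0,0).acc=18  regs=<9,18>
  1: (0,0).acc=4  regs=<2,4>
OS (3×2 grid), PE[0][0]:
  0: (0,0).acc=18  regs=<9,2>
  1: (0,0).acc=53  regs=<5,7>
RS (3×3 grid), PE[0][0]:
  0: (0,0).acc=18  regs=<18,2>
  1: (0,0).acc=27  regs=<27,3>

dataflow = RS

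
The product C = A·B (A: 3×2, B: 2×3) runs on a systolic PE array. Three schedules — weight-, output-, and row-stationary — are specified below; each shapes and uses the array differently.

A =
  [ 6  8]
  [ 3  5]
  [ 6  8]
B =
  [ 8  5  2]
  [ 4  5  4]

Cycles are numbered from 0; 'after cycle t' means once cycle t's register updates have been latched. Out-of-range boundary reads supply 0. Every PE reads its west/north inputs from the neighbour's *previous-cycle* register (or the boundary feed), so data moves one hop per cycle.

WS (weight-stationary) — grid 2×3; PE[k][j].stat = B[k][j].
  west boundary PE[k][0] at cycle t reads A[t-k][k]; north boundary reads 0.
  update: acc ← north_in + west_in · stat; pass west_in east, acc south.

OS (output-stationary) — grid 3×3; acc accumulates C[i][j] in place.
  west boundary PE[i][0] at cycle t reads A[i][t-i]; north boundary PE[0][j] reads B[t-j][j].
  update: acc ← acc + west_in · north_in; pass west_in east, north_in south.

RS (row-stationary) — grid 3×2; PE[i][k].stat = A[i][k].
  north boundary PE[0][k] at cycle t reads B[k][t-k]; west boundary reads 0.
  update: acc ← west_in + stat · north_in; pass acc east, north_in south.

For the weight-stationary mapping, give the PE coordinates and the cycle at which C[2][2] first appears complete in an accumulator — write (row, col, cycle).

(row, col, cycle) = (1, 2, 5)

Under WS, C[2][2] lands at PE[1][2]:
  after 0 — PE[1][2] acc=0, pass-E 0, pass-S 0
  after 1 — PE[1][2] acc=0, pass-E 0, pass-S 0
  after 2 — PE[1][2] acc=0, pass-E 0, pass-S 0
  after 3 — PE[1][2] acc=44, pass-E 8, pass-S 44
  after 4 — PE[1][2] acc=26, pass-E 5, pass-S 26
  after 5 — PE[1][2] acc=44, pass-E 8, pass-S 44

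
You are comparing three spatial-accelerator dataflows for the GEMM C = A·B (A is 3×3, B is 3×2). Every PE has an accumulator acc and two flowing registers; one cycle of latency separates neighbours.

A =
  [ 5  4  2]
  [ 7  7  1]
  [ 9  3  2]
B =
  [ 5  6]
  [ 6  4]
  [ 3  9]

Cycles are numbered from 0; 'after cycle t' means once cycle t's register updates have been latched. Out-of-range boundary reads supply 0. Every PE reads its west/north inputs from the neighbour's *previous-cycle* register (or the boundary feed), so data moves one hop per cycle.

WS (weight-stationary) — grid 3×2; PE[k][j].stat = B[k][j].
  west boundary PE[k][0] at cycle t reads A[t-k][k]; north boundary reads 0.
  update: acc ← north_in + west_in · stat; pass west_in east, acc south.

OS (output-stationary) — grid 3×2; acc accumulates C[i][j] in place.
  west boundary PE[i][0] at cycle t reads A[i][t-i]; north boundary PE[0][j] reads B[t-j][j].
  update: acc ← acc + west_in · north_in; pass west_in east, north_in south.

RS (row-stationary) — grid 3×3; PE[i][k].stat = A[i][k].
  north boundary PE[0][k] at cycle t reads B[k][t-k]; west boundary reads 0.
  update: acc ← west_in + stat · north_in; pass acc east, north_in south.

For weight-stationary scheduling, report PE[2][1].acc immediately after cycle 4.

PE[2][1].acc = 79

Tracing WS — 3×2 array, target PE[2][1]:
  c0 r1c1: 0 / 0 / 0
  c0 r2c0: 0 / 0 / 0
  c0 r2c1: 0 / 0 / 0
  c1 r1c1: 0 / 0 / 0
  c1 r2c0: 0 / 0 / 0
  c1 r2c1: 0 / 0 / 0
  c2 r1c1: 46 / 4 / 46
  c2 r2c0: 55 / 2 / 55
  c2 r2c1: 0 / 0 / 0
  c3 r1c1: 70 / 7 / 70
  c3 r2c0: 80 / 1 / 80
  c3 r2c1: 64 / 2 / 64
  c4 r1c1: 66 / 3 / 66
  c4 r2c0: 69 / 2 / 69
  c4 r2c1: 79 / 1 / 79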